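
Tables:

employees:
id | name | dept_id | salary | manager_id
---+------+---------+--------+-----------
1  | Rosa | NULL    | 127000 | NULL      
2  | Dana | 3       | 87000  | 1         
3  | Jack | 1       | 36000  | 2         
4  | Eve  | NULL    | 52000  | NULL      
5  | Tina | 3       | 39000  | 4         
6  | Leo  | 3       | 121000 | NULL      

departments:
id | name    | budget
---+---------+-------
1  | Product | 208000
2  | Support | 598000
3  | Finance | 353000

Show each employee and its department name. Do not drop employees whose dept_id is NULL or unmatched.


LEFT JOIN keeps every row from employees (the left table); where dept_id has no match in departments, the department columns become NULL. Walk through each employee:
  - employee 1 (Rosa): dept_id=NULL, no match -> kept with NULL
  - employee 2 (Dana): dept_id=3 -> matches Finance
  - employee 3 (Jack): dept_id=1 -> matches Product
  - employee 4 (Eve): dept_id=NULL, no match -> kept with NULL
  - employee 5 (Tina): dept_id=3 -> matches Finance
  - employee 6 (Leo): dept_id=3 -> matches Finance
All 6 rows appear; 2 have NULL department.

SQL:
SELECT a.name, b.name AS department
FROM employees a
LEFT JOIN departments b ON a.dept_id = b.id

Result:
name | department
-----+-----------
Rosa | NULL      
Dana | Finance   
Jack | Product   
Eve  | NULL      
Tina | Finance   
Leo  | Finance   


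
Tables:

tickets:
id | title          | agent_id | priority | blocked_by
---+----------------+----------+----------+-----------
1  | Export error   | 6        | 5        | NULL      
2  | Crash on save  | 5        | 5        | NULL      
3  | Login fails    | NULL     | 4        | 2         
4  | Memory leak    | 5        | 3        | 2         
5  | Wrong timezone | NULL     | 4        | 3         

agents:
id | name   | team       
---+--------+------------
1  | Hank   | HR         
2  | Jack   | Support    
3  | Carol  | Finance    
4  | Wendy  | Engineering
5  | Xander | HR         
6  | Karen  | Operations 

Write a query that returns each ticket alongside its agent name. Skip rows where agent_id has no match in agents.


INNER JOIN keeps only tickets rows whose agent_id matches an id in agents. Walk through each ticket:
  - ticket 1 (Export error): agent_id=6 -> matches Karen
  - ticket 2 (Crash on save): agent_id=5 -> matches Xander
  - ticket 3 (Login fails): agent_id=NULL, no match -> dropped
  - ticket 4 (Memory leak): agent_id=5 -> matches Xander
  - ticket 5 (Wrong timezone): agent_id=NULL, no match -> dropped
So 2 of 5 rows are dropped.

SQL:
SELECT a.title, b.name AS agent
FROM tickets a
INNER JOIN agents b ON a.agent_id = b.id

Result:
title         | agent 
--------------+-------
Export error  | Karen 
Crash on save | Xander
Memory leak   | Xander


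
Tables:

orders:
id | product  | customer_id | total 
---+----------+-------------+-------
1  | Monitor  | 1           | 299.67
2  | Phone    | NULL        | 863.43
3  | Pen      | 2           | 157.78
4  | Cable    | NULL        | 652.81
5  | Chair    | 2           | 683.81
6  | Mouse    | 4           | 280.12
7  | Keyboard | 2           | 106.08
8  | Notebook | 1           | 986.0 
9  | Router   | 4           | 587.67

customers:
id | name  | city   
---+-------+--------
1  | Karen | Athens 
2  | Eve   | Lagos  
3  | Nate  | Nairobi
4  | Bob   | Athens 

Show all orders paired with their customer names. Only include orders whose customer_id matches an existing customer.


INNER JOIN keeps only orders rows whose customer_id matches an id in customers. Walk through each order:
  - order 1 (Monitor): customer_id=1 -> matches Karen
  - order 2 (Phone): customer_id=NULL, no match -> dropped
  - order 3 (Pen): customer_id=2 -> matches Eve
  - order 4 (Cable): customer_id=NULL, no match -> dropped
  - order 5 (Chair): customer_id=2 -> matches Eve
  - order 6 (Mouse): customer_id=4 -> matches Bob
  - order 7 (Keyboard): customer_id=2 -> matches Eve
  - order 8 (Notebook): customer_id=1 -> matches Karen
  - order 9 (Router): customer_id=4 -> matches Bob
So 2 of 9 rows are dropped.

SQL:
SELECT a.product, b.name AS customer
FROM orders a
INNER JOIN customers b ON a.customer_id = b.id

Result:
product  | customer
---------+---------
Monitor  | Karen   
Pen      | Eve     
Chair    | Eve     
Mouse    | Bob     
Keyboard | Eve     
Notebook | Karen   
Router   | Bob     


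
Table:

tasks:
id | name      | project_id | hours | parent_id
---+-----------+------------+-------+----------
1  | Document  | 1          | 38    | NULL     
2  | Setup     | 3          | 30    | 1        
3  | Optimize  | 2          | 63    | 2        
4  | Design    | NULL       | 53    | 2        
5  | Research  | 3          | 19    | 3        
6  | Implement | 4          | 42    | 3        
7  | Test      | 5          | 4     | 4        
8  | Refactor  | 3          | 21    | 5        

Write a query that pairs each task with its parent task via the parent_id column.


This is a self-join: tasks is joined to a second copy of itself, matching each row's parent_id to another row's id. Use LEFT JOIN so rows with parent_id=NULL are kept.
  - task 1 (Document): parent_id=NULL -> NULL
  - task 2 (Setup): parent_id=1 -> Document
  - task 3 (Optimize): parent_id=2 -> Setup
  - task 4 (Design): parent_id=2 -> Setup
  - task 5 (Research): parent_id=3 -> Optimize
  - task 6 (Implement): parent_id=3 -> Optimize
  - task 7 (Test): parent_id=4 -> Design
  - task 8 (Refactor): parent_id=5 -> Research

SQL:
SELECT a.name AS item, b.name AS parent
FROM tasks a
LEFT JOIN tasks b ON a.parent_id = b.id

Result:
item      | parent  
----------+---------
Document  | NULL    
Setup     | Document
Optimize  | Setup   
Design    | Setup   
Research  | Optimize
Implement | Optimize
Test      | Design  
Refactor  | Research


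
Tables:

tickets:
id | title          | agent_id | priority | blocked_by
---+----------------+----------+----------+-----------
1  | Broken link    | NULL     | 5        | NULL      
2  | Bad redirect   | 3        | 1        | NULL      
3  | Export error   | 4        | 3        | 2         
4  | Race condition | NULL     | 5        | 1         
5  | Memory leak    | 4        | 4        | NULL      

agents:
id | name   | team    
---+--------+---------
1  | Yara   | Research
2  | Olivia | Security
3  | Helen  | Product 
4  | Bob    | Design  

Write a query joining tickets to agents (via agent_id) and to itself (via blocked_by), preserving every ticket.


Two LEFT JOINs from the same base table tickets: one to agents via agent_id, one to tickets itself via blocked_by. Both are LEFT so every ticket is preserved.
Match against agents:
  - ticket 1 (Broken link): agent_id=NULL, no match -> kept with NULL
  - ticket 2 (Bad redirect): agent_id=3 -> matches Helen
  - ticket 3 (Export error): agent_id=4 -> matches Bob
  - ticket 4 (Race condition): agent_id=NULL, no match -> kept with NULL
  - ticket 5 (Memory leak): agent_id=4 -> matches Bob
Match against tickets (self):
  - ticket 1 (Broken link): blocked_by=NULL -> NULL
  - ticket 2 (Bad redirect): blocked_by=NULL -> NULL
  - ticket 3 (Export error): blocked_by=2 -> Bad redirect
  - ticket 4 (Race condition): blocked_by=1 -> Broken link
  - ticket 5 (Memory leak): blocked_by=NULL -> NULL

SQL:
SELECT a.title, b.name AS agent, c.title AS blocked_by
FROM tickets a
LEFT JOIN agents b ON a.agent_id = b.id
LEFT JOIN tickets c ON a.blocked_by = c.id

Result:
title          | agent | blocked_by  
---------------+-------+-------------
Broken link    | NULL  | NULL        
Bad redirect   | Helen | NULL        
Export error   | Bob   | Bad redirect
Race condition | NULL  | Broken link 
Memory leak    | Bob   | NULL        


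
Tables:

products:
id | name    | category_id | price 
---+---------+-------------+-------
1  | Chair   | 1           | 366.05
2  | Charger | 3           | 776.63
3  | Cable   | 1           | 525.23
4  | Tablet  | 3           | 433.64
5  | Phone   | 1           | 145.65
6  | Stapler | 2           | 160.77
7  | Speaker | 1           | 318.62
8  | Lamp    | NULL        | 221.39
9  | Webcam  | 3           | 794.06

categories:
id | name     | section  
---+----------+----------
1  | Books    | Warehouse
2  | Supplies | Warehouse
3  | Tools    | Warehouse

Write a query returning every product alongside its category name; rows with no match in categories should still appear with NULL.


LEFT JOIN keeps every row from products (the left table); where category_id has no match in categories, the category columns become NULL. Walk through each product:
  - product 1 (Chair): category_id=1 -> matches Books
  - product 2 (Charger): category_id=3 -> matches Tools
  - product 3 (Cable): category_id=1 -> matches Books
  - product 4 (Tablet): category_id=3 -> matches Tools
  - product 5 (Phone): category_id=1 -> matches Books
  - product 6 (Stapler): category_id=2 -> matches Supplies
  - product 7 (Speaker): category_id=1 -> matches Books
  - product 8 (Lamp): category_id=NULL, no match -> kept with NULL
  - product 9 (Webcam): category_id=3 -> matches Tools
All 9 rows appear; 1 has NULL category.

SQL:
SELECT a.name, b.name AS category
FROM products a
LEFT JOIN categories b ON a.category_id = b.id

Result:
name    | category
--------+---------
Chair   | Books   
Charger | Tools   
Cable   | Books   
Tablet  | Tools   
Phone   | Books   
Stapler | Supplies
Speaker | Books   
Lamp    | NULL    
Webcam  | Tools   


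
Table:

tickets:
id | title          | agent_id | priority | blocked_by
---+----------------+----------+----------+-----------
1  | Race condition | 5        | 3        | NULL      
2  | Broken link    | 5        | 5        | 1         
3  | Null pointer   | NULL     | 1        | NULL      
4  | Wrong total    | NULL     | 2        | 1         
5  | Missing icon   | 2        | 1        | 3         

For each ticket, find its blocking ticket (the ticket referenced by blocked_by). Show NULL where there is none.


This is a self-join: tickets is joined to a second copy of itself, matching each row's blocked_by to another row's id. Use LEFT JOIN so rows with blocked_by=NULL are kept.
  - ticket 1 (Race condition): blocked_by=NULL -> NULL
  - ticket 2 (Broken link): blocked_by=1 -> Race condition
  - ticket 3 (Null pointer): blocked_by=NULL -> NULL
  - ticket 4 (Wrong total): blocked_by=1 -> Race condition
  - ticket 5 (Missing icon): blocked_by=3 -> Null pointer

SQL:
SELECT a.title AS item, b.title AS blocked_by
FROM tickets a
LEFT JOIN tickets b ON a.blocked_by = b.id

Result:
item           | blocked_by    
---------------+---------------
Race condition | NULL          
Broken link    | Race condition
Null pointer   | NULL          
Wrong total    | Race condition
Missing icon   | Null pointer  


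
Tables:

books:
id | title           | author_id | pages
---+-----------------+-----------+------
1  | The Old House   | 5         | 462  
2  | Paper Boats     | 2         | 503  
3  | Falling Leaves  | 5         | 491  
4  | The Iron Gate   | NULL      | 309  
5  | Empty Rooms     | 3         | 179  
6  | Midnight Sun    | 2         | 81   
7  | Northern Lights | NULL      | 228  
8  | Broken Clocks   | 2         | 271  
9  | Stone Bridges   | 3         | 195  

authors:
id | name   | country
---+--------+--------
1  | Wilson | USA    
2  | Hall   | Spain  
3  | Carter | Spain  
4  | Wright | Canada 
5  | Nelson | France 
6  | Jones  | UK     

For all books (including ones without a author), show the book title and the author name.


LEFT JOIN keeps every row from books (the left table); where author_id has no match in authors, the author columns become NULL. Walk through each book:
  - book 1 (The Old House): author_id=5 -> matches Nelson
  - book 2 (Paper Boats): author_id=2 -> matches Hall
  - book 3 (Falling Leaves): author_id=5 -> matches Nelson
  - book 4 (The Iron Gate): author_id=NULL, no match -> kept with NULL
  - book 5 (Empty Rooms): author_id=3 -> matches Carter
  - book 6 (Midnight Sun): author_id=2 -> matches Hall
  - book 7 (Northern Lights): author_id=NULL, no match -> kept with NULL
  - book 8 (Broken Clocks): author_id=2 -> matches Hall
  - book 9 (Stone Bridges): author_id=3 -> matches Carter
All 9 rows appear; 2 have NULL author.

SQL:
SELECT a.title, b.name AS author
FROM books a
LEFT JOIN authors b ON a.author_id = b.id

Result:
title           | author
----------------+-------
The Old House   | Nelson
Paper Boats     | Hall  
Falling Leaves  | Nelson
The Iron Gate   | NULL  
Empty Rooms     | Carter
Midnight Sun    | Hall  
Northern Lights | NULL  
Broken Clocks   | Hall  
Stone Bridges   | Carter


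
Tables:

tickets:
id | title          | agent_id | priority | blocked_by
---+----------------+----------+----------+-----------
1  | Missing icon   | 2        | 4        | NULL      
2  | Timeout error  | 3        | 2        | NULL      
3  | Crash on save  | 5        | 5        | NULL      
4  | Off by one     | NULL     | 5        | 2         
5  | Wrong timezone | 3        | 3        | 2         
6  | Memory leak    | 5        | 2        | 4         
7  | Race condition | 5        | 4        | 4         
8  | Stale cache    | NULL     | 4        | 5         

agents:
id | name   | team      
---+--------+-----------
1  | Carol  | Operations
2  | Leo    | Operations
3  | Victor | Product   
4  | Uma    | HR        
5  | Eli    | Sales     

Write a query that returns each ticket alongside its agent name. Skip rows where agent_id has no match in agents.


INNER JOIN keeps only tickets rows whose agent_id matches an id in agents. Walk through each ticket:
  - ticket 1 (Missing icon): agent_id=2 -> matches Leo
  - ticket 2 (Timeout error): agent_id=3 -> matches Victor
  - ticket 3 (Crash on save): agent_id=5 -> matches Eli
  - ticket 4 (Off by one): agent_id=NULL, no match -> dropped
  - ticket 5 (Wrong timezone): agent_id=3 -> matches Victor
  - ticket 6 (Memory leak): agent_id=5 -> matches Eli
  - ticket 7 (Race condition): agent_id=5 -> matches Eli
  - ticket 8 (Stale cache): agent_id=NULL, no match -> dropped
So 2 of 8 rows are dropped.

SQL:
SELECT a.title, b.name AS agent
FROM tickets a
INNER JOIN agents b ON a.agent_id = b.id

Result:
title          | agent 
---------------+-------
Missing icon   | Leo   
Timeout error  | Victor
Crash on save  | Eli   
Wrong timezone | Victor
Memory leak    | Eli   
Race condition | Eli   


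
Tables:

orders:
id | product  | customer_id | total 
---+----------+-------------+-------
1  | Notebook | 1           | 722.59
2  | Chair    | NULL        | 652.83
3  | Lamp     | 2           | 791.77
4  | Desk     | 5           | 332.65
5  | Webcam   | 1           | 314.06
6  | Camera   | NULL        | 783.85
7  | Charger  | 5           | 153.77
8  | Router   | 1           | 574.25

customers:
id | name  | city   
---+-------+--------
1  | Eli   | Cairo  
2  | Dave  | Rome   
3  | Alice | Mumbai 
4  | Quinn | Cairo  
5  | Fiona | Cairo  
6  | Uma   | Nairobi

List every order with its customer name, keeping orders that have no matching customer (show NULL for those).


LEFT JOIN keeps every row from orders (the left table); where customer_id has no match in customers, the customer columns become NULL. Walk through each order:
  - order 1 (Notebook): customer_id=1 -> matches Eli
  - order 2 (Chair): customer_id=NULL, no match -> kept with NULL
  - order 3 (Lamp): customer_id=2 -> matches Dave
  - order 4 (Desk): customer_id=5 -> matches Fiona
  - order 5 (Webcam): customer_id=1 -> matches Eli
  - order 6 (Camera): customer_id=NULL, no match -> kept with NULL
  - order 7 (Charger): customer_id=5 -> matches Fiona
  - order 8 (Router): customer_id=1 -> matches Eli
All 8 rows appear; 2 have NULL customer.

SQL:
SELECT a.product, b.name AS customer
FROM orders a
LEFT JOIN customers b ON a.customer_id = b.id

Result:
product  | customer
---------+---------
Notebook | Eli     
Chair    | NULL    
Lamp     | Dave    
Desk     | Fiona   
Webcam   | Eli     
Camera   | NULL    
Charger  | Fiona   
Router   | Eli     


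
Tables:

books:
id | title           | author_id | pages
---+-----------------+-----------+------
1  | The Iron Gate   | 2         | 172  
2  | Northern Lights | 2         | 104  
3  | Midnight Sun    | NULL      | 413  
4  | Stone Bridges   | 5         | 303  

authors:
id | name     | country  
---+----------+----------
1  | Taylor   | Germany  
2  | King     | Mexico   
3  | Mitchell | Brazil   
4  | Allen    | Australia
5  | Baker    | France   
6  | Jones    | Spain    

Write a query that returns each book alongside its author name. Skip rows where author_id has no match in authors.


INNER JOIN keeps only books rows whose author_id matches an id in authors. Walk through each book:
  - book 1 (The Iron Gate): author_id=2 -> matches King
  - book 2 (Northern Lights): author_id=2 -> matches King
  - book 3 (Midnight Sun): author_id=NULL, no match -> dropped
  - book 4 (Stone Bridges): author_id=5 -> matches Baker
So 1 of 4 rows is dropped.

SQL:
SELECT a.title, b.name AS author
FROM books a
INNER JOIN authors b ON a.author_id = b.id

Result:
title           | author
----------------+-------
The Iron Gate   | King  
Northern Lights | King  
Stone Bridges   | Baker 


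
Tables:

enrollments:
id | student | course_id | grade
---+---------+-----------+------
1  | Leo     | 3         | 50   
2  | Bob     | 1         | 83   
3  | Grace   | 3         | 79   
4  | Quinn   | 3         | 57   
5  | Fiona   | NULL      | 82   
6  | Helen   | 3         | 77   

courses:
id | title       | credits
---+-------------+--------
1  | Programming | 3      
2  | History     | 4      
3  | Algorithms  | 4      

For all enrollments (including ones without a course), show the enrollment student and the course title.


LEFT JOIN keeps every row from enrollments (the left table); where course_id has no match in courses, the course columns become NULL. Walk through each enrollment:
  - enrollment 1 (Leo): course_id=3 -> matches Algorithms
  - enrollment 2 (Bob): course_id=1 -> matches Programming
  - enrollment 3 (Grace): course_id=3 -> matches Algorithms
  - enrollment 4 (Quinn): course_id=3 -> matches Algorithms
  - enrollment 5 (Fiona): course_id=NULL, no match -> kept with NULL
  - enrollment 6 (Helen): course_id=3 -> matches Algorithms
All 6 rows appear; 1 has NULL course.

SQL:
SELECT a.student, b.title AS course
FROM enrollments a
LEFT JOIN courses b ON a.course_id = b.id

Result:
student | course     
--------+------------
Leo     | Algorithms 
Bob     | Programming
Grace   | Algorithms 
Quinn   | Algorithms 
Fiona   | NULL       
Helen   | Algorithms 


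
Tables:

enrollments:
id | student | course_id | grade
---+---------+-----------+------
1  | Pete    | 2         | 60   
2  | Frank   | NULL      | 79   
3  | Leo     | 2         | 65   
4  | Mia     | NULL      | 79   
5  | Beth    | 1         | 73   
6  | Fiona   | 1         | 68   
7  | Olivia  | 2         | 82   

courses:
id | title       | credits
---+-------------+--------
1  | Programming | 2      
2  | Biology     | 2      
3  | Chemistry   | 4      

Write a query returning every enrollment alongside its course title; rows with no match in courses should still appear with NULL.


LEFT JOIN keeps every row from enrollments (the left table); where course_id has no match in courses, the course columns become NULL. Walk through each enrollment:
  - enrollment 1 (Pete): course_id=2 -> matches Biology
  - enrollment 2 (Frank): course_id=NULL, no match -> kept with NULL
  - enrollment 3 (Leo): course_id=2 -> matches Biology
  - enrollment 4 (Mia): course_id=NULL, no match -> kept with NULL
  - enrollment 5 (Beth): course_id=1 -> matches Programming
  - enrollment 6 (Fiona): course_id=1 -> matches Programming
  - enrollment 7 (Olivia): course_id=2 -> matches Biology
All 7 rows appear; 2 have NULL course.

SQL:
SELECT a.student, b.title AS course
FROM enrollments a
LEFT JOIN courses b ON a.course_id = b.id

Result:
student | course     
--------+------------
Pete    | Biology    
Frank   | NULL       
Leo     | Biology    
Mia     | NULL       
Beth    | Programming
Fiona   | Programming
Olivia  | Biology    


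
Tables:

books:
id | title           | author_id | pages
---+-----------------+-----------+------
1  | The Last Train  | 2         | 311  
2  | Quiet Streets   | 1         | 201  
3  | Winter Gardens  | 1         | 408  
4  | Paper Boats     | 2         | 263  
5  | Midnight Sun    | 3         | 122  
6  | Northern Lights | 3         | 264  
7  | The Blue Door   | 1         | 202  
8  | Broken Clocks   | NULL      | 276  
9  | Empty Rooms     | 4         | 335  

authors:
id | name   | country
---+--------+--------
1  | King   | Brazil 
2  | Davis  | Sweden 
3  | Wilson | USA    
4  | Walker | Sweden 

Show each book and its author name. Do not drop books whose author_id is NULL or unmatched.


LEFT JOIN keeps every row from books (the left table); where author_id has no match in authors, the author columns become NULL. Walk through each book:
  - book 1 (The Last Train): author_id=2 -> matches Davis
  - book 2 (Quiet Streets): author_id=1 -> matches King
  - book 3 (Winter Gardens): author_id=1 -> matches King
  - book 4 (Paper Boats): author_id=2 -> matches Davis
  - book 5 (Midnight Sun): author_id=3 -> matches Wilson
  - book 6 (Northern Lights): author_id=3 -> matches Wilson
  - book 7 (The Blue Door): author_id=1 -> matches King
  - book 8 (Broken Clocks): author_id=NULL, no match -> kept with NULL
  - book 9 (Empty Rooms): author_id=4 -> matches Walker
All 9 rows appear; 1 has NULL author.

SQL:
SELECT a.title, b.name AS author
FROM books a
LEFT JOIN authors b ON a.author_id = b.id

Result:
title           | author
----------------+-------
The Last Train  | Davis 
Quiet Streets   | King  
Winter Gardens  | King  
Paper Boats     | Davis 
Midnight Sun    | Wilson
Northern Lights | Wilson
The Blue Door   | King  
Broken Clocks   | NULL  
Empty Rooms     | Walker


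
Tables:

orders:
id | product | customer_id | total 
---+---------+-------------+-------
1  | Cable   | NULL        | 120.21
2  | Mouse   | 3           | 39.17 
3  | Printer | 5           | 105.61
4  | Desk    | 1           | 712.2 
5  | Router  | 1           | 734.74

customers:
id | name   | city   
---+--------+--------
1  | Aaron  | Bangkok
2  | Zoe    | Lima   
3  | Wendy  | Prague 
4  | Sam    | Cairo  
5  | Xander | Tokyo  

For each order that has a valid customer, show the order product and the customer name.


INNER JOIN keeps only orders rows whose customer_id matches an id in customers. Walk through each order:
  - order 1 (Cable): customer_id=NULL, no match -> dropped
  - order 2 (Mouse): customer_id=3 -> matches Wendy
  - order 3 (Printer): customer_id=5 -> matches Xander
  - order 4 (Desk): customer_id=1 -> matches Aaron
  - order 5 (Router): customer_id=1 -> matches Aaron
So 1 of 5 rows is dropped.

SQL:
SELECT a.product, b.name AS customer
FROM orders a
INNER JOIN customers b ON a.customer_id = b.id

Result:
product | customer
--------+---------
Mouse   | Wendy   
Printer | Xander  
Desk    | Aaron   
Router  | Aaron   


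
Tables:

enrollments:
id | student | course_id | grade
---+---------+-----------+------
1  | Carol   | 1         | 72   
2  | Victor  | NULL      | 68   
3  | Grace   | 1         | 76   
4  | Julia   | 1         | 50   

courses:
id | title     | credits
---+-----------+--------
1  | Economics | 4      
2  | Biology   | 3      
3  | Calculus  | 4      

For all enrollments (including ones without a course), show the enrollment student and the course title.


LEFT JOIN keeps every row from enrollments (the left table); where course_id has no match in courses, the course columns become NULL. Walk through each enrollment:
  - enrollment 1 (Carol): course_id=1 -> matches Economics
  - enrollment 2 (Victor): course_id=NULL, no match -> kept with NULL
  - enrollment 3 (Grace): course_id=1 -> matches Economics
  - enrollment 4 (Julia): course_id=1 -> matches Economics
All 4 rows appear; 1 has NULL course.

SQL:
SELECT a.student, b.title AS course
FROM enrollments a
LEFT JOIN courses b ON a.course_id = b.id

Result:
student | course   
--------+----------
Carol   | Economics
Victor  | NULL     
Grace   | Economics
Julia   | Economics


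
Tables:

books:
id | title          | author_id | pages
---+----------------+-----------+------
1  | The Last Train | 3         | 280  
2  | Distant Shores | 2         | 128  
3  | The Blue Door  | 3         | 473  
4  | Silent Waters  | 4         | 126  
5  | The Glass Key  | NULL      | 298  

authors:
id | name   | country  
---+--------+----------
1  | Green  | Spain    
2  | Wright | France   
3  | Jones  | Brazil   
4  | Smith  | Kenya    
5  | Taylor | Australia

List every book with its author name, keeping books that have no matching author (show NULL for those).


LEFT JOIN keeps every row from books (the left table); where author_id has no match in authors, the author columns become NULL. Walk through each book:
  - book 1 (The Last Train): author_id=3 -> matches Jones
  - book 2 (Distant Shores): author_id=2 -> matches Wright
  - book 3 (The Blue Door): author_id=3 -> matches Jones
  - book 4 (Silent Waters): author_id=4 -> matches Smith
  - book 5 (The Glass Key): author_id=NULL, no match -> kept with NULL
All 5 rows appear; 1 has NULL author.

SQL:
SELECT a.title, b.name AS author
FROM books a
LEFT JOIN authors b ON a.author_id = b.id

Result:
title          | author
---------------+-------
The Last Train | Jones 
Distant Shores | Wright
The Blue Door  | Jones 
Silent Waters  | Smith 
The Glass Key  | NULL  


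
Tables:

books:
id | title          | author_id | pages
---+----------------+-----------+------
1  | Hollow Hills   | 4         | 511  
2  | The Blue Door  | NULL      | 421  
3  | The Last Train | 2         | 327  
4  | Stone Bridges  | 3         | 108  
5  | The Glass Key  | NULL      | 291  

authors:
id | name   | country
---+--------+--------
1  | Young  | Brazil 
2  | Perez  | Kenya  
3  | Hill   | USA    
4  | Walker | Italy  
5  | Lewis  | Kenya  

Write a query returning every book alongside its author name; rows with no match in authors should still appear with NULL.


LEFT JOIN keeps every row from books (the left table); where author_id has no match in authors, the author columns become NULL. Walk through each book:
  - book 1 (Hollow Hills): author_id=4 -> matches Walker
  - book 2 (The Blue Door): author_id=NULL, no match -> kept with NULL
  - book 3 (The Last Train): author_id=2 -> matches Perez
  - book 4 (Stone Bridges): author_id=3 -> matches Hill
  - book 5 (The Glass Key): author_id=NULL, no match -> kept with NULL
All 5 rows appear; 2 have NULL author.

SQL:
SELECT a.title, b.name AS author
FROM books a
LEFT JOIN authors b ON a.author_id = b.id

Result:
title          | author
---------------+-------
Hollow Hills   | Walker
The Blue Door  | NULL  
The Last Train | Perez 
Stone Bridges  | Hill  
The Glass Key  | NULL  


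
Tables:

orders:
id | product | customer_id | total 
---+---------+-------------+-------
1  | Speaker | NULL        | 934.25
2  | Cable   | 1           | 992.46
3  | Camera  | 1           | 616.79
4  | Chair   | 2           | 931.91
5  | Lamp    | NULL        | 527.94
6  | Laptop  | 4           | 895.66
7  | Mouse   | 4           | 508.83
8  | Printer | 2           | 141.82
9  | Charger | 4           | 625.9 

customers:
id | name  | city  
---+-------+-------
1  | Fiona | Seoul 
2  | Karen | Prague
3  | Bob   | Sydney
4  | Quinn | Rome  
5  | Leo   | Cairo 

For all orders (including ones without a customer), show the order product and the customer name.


LEFT JOIN keeps every row from orders (the left table); where customer_id has no match in customers, the customer columns become NULL. Walk through each order:
  - order 1 (Speaker): customer_id=NULL, no match -> kept with NULL
  - order 2 (Cable): customer_id=1 -> matches Fiona
  - order 3 (Camera): customer_id=1 -> matches Fiona
  - order 4 (Chair): customer_id=2 -> matches Karen
  - order 5 (Lamp): customer_id=NULL, no match -> kept with NULL
  - order 6 (Laptop): customer_id=4 -> matches Quinn
  - order 7 (Mouse): customer_id=4 -> matches Quinn
  - order 8 (Printer): customer_id=2 -> matches Karen
  - order 9 (Charger): customer_id=4 -> matches Quinn
All 9 rows appear; 2 have NULL customer.

SQL:
SELECT a.product, b.name AS customer
FROM orders a
LEFT JOIN customers b ON a.customer_id = b.id

Result:
product | customer
--------+---------
Speaker | NULL    
Cable   | Fiona   
Camera  | Fiona   
Chair   | Karen   
Lamp    | NULL    
Laptop  | Quinn   
Mouse   | Quinn   
Printer | Karen   
Charger | Quinn   


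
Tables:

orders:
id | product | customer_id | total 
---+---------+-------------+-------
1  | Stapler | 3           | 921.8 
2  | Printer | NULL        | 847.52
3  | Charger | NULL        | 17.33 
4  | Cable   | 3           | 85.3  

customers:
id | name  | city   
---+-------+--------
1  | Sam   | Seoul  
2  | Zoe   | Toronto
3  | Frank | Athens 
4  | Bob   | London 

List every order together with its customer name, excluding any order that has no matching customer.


INNER JOIN keeps only orders rows whose customer_id matches an id in customers. Walk through each order:
  - order 1 (Stapler): customer_id=3 -> matches Frank
  - order 2 (Printer): customer_id=NULL, no match -> dropped
  - order 3 (Charger): customer_id=NULL, no match -> dropped
  - order 4 (Cable): customer_id=3 -> matches Frank
So 2 of 4 rows are dropped.

SQL:
SELECT a.product, b.name AS customer
FROM orders a
INNER JOIN customers b ON a.customer_id = b.id

Result:
product | customer
--------+---------
Stapler | Frank   
Cable   | Frank   


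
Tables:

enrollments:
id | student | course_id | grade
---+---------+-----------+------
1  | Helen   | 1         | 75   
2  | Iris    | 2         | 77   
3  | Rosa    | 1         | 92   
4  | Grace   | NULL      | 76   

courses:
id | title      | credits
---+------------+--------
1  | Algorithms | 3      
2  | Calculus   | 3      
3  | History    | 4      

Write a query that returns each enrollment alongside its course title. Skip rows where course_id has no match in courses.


INNER JOIN keeps only enrollments rows whose course_id matches an id in courses. Walk through each enrollment:
  - enrollment 1 (Helen): course_id=1 -> matches Algorithms
  - enrollment 2 (Iris): course_id=2 -> matches Calculus
  - enrollment 3 (Rosa): course_id=1 -> matches Algorithms
  - enrollment 4 (Grace): course_id=NULL, no match -> dropped
So 1 of 4 rows is dropped.

SQL:
SELECT a.student, b.title AS course
FROM enrollments a
INNER JOIN courses b ON a.course_id = b.id

Result:
student | course    
--------+-----------
Helen   | Algorithms
Iris    | Calculus  
Rosa    | Algorithms


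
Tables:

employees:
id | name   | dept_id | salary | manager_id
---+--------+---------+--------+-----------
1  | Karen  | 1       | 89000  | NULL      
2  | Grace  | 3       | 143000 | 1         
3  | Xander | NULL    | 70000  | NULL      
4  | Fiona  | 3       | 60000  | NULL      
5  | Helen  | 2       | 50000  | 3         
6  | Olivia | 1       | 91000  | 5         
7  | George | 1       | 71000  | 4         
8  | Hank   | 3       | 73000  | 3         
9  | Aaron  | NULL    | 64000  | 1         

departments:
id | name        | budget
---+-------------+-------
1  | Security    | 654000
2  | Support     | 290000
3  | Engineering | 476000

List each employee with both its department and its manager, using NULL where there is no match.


Two LEFT JOINs from the same base table employees: one to departments via dept_id, one to employees itself via manager_id. Both are LEFT so every employee is preserved.
Match against departments:
  - employee 1 (Karen): dept_id=1 -> matches Security
  - employee 2 (Grace): dept_id=3 -> matches Engineering
  - employee 3 (Xander): dept_id=NULL, no match -> kept with NULL
  - employee 4 (Fiona): dept_id=3 -> matches Engineering
  - employee 5 (Helen): dept_id=2 -> matches Support
  - employee 6 (Olivia): dept_id=1 -> matches Security
  - employee 7 (George): dept_id=1 -> matches Security
  - employee 8 (Hank): dept_id=3 -> matches Engineering
  - employee 9 (Aaron): dept_id=NULL, no match -> kept with NULL
Match against employees (self):
  - employee 1 (Karen): manager_id=NULL -> NULL
  - employee 2 (Grace): manager_id=1 -> Karen
  - employee 3 (Xander): manager_id=NULL -> NULL
  - employee 4 (Fiona): manager_id=NULL -> NULL
  - employee 5 (Helen): manager_id=3 -> Xander
  - employee 6 (Olivia): manager_id=5 -> Helen
  - employee 7 (George): manager_id=4 -> Fiona
  - employee 8 (Hank): manager_id=3 -> Xander
  - employee 9 (Aaron): manager_id=1 -> Karen

SQL:
SELECT a.name, b.name AS department, c.name AS manager
FROM employees a
LEFT JOIN departments b ON a.dept_id = b.id
LEFT JOIN employees c ON a.manager_id = c.id

Result:
name   | department  | manager
-------+-------------+--------
Karen  | Security    | NULL   
Grace  | Engineering | Karen  
Xander | NULL        | NULL   
Fiona  | Engineering | NULL   
Helen  | Support     | Xander 
Olivia | Security    | Helen  
George | Security    | Fiona  
Hank   | Engineering | Xander 
Aaron  | NULL        | Karen  


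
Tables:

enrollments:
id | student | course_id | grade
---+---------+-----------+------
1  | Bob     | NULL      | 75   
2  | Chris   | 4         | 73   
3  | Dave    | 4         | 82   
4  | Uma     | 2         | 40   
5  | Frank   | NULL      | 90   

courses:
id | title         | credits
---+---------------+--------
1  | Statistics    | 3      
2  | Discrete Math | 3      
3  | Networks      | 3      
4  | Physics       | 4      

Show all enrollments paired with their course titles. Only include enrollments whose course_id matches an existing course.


INNER JOIN keeps only enrollments rows whose course_id matches an id in courses. Walk through each enrollment:
  - enrollment 1 (Bob): course_id=NULL, no match -> dropped
  - enrollment 2 (Chris): course_id=4 -> matches Physics
  - enrollment 3 (Dave): course_id=4 -> matches Physics
  - enrollment 4 (Uma): course_id=2 -> matches Discrete Math
  - enrollment 5 (Frank): course_id=NULL, no match -> dropped
So 2 of 5 rows are dropped.

SQL:
SELECT a.student, b.title AS course
FROM enrollments a
INNER JOIN courses b ON a.course_id = b.id

Result:
student | course       
--------+--------------
Chris   | Physics      
Dave    | Physics      
Uma     | Discrete Math


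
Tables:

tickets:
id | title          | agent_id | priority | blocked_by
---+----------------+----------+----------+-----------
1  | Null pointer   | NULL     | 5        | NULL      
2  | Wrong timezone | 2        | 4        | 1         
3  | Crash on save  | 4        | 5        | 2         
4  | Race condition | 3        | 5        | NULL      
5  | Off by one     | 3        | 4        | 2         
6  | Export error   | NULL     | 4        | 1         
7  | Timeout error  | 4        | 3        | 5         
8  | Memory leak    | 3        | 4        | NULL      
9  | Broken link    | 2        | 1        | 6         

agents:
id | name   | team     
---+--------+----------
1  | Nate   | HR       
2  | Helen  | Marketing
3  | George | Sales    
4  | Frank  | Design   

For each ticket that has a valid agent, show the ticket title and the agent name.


INNER JOIN keeps only tickets rows whose agent_id matches an id in agents. Walk through each ticket:
  - ticket 1 (Null pointer): agent_id=NULL, no match -> dropped
  - ticket 2 (Wrong timezone): agent_id=2 -> matches Helen
  - ticket 3 (Crash on save): agent_id=4 -> matches Frank
  - ticket 4 (Race condition): agent_id=3 -> matches George
  - ticket 5 (Off by one): agent_id=3 -> matches George
  - ticket 6 (Export error): agent_id=NULL, no match -> dropped
  - ticket 7 (Timeout error): agent_id=4 -> matches Frank
  - ticket 8 (Memory leak): agent_id=3 -> matches George
  - ticket 9 (Broken link): agent_id=2 -> matches Helen
So 2 of 9 rows are dropped.

SQL:
SELECT a.title, b.name AS agent
FROM tickets a
INNER JOIN agents b ON a.agent_id = b.id

Result:
title          | agent 
---------------+-------
Wrong timezone | Helen 
Crash on save  | Frank 
Race condition | George
Off by one     | George
Timeout error  | Frank 
Memory leak    | George
Broken link    | Helen 


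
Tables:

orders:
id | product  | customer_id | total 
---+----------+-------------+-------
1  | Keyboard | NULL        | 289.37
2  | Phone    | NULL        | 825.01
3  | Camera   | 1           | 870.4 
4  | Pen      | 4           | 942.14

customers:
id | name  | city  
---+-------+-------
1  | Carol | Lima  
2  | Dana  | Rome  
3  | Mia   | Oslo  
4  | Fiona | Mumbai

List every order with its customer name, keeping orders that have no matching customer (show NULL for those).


LEFT JOIN keeps every row from orders (the left table); where customer_id has no match in customers, the customer columns become NULL. Walk through each order:
  - order 1 (Keyboard): customer_id=NULL, no match -> kept with NULL
  - order 2 (Phone): customer_id=NULL, no match -> kept with NULL
  - order 3 (Camera): customer_id=1 -> matches Carol
  - order 4 (Pen): customer_id=4 -> matches Fiona
All 4 rows appear; 2 have NULL customer.

SQL:
SELECT a.product, b.name AS customer
FROM orders a
LEFT JOIN customers b ON a.customer_id = b.id

Result:
product  | customer
---------+---------
Keyboard | NULL    
Phone    | NULL    
Camera   | Carol   
Pen      | Fiona   


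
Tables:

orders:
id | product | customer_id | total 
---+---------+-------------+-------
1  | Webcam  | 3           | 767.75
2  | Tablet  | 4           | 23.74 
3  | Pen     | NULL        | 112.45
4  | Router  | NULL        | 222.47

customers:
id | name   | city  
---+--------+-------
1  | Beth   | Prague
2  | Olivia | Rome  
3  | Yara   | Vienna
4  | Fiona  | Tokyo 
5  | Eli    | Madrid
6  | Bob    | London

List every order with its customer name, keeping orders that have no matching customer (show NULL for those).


LEFT JOIN keeps every row from orders (the left table); where customer_id has no match in customers, the customer columns become NULL. Walk through each order:
  - order 1 (Webcam): customer_id=3 -> matches Yara
  - order 2 (Tablet): customer_id=4 -> matches Fiona
  - order 3 (Pen): customer_id=NULL, no match -> kept with NULL
  - order 4 (Router): customer_id=NULL, no match -> kept with NULL
All 4 rows appear; 2 have NULL customer.

SQL:
SELECT a.product, b.name AS customer
FROM orders a
LEFT JOIN customers b ON a.customer_id = b.id

Result:
product | customer
--------+---------
Webcam  | Yara    
Tablet  | Fiona   
Pen     | NULL    
Router  | NULL    


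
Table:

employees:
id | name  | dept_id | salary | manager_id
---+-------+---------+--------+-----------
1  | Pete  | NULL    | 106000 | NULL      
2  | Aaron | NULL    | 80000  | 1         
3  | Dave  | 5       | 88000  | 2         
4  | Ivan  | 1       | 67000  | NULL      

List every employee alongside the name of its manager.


This is a self-join: employees is joined to a second copy of itself, matching each row's manager_id to another row's id. Use LEFT JOIN so rows with manager_id=NULL are kept.
  - employee 1 (Pete): manager_id=NULL -> NULL
  - employee 2 (Aaron): manager_id=1 -> Pete
  - employee 3 (Dave): manager_id=2 -> Aaron
  - employee 4 (Ivan): manager_id=NULL -> NULL

SQL:
SELECT a.name AS item, b.name AS manager
FROM employees a
LEFT JOIN employees b ON a.manager_id = b.id

Result:
item  | manager
------+--------
Pete  | NULL   
Aaron | Pete   
Dave  | Aaron  
Ivan  | NULL   


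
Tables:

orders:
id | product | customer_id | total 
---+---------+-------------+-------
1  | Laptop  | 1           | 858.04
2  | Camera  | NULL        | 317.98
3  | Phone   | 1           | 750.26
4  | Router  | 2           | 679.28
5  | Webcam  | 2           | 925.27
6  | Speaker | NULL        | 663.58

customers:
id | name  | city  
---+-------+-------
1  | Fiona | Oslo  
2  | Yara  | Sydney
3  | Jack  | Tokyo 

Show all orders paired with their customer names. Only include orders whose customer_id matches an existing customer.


INNER JOIN keeps only orders rows whose customer_id matches an id in customers. Walk through each order:
  - order 1 (Laptop): customer_id=1 -> matches Fiona
  - order 2 (Camera): customer_id=NULL, no match -> dropped
  - order 3 (Phone): customer_id=1 -> matches Fiona
  - order 4 (Router): customer_id=2 -> matches Yara
  - order 5 (Webcam): customer_id=2 -> matches Yara
  - order 6 (Speaker): customer_id=NULL, no match -> dropped
So 2 of 6 rows are dropped.

SQL:
SELECT a.product, b.name AS customer
FROM orders a
INNER JOIN customers b ON a.customer_id = b.id

Result:
product | customer
--------+---------
Laptop  | Fiona   
Phone   | Fiona   
Router  | Yara    
Webcam  | Yara    
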